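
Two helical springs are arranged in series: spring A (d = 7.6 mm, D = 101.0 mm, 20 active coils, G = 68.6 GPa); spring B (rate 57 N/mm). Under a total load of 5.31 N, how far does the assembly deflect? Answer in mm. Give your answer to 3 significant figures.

3.92 mm

k_A = Gd⁴/(8D³N_a) = (68.6×10³)(7.6⁴)/(8·101.0³·20) = 1.3883 N/mm
Series: 1/k_eq = 1/1.3883 + 1/57 = 0.73783; k_eq = 1.3553 N/mm
δ = F/k_eq = 5.31/1.3553 = 3.9179 mm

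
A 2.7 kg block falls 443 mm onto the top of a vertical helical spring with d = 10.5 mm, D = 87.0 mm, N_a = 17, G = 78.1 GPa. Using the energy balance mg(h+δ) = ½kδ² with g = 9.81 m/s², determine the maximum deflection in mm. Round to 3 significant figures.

k = Gd⁴/(8D³N_a) = (78.1×10³)(10.5⁴)/(8·87.0³·17) = 10.6 N/mm
W = mg = 2.7 × 9.81 = 26.487 N
½kδ² − Wδ − Wh = 0 → δ = (W + √(W² + 2kWh))/k
δ = (26.487 + √(701.56 + 248759))/10.6 = (26.487 + 499.46)/10.6 = 49.617 mm

49.6 mm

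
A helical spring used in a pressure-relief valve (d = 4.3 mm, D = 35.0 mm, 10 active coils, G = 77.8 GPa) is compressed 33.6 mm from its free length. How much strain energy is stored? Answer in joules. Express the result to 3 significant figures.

4.38 J

k = Gd⁴/(8D³N_a) = (77.8×10³)(4.3⁴)/(8·35.0³·10) = 7.7546 N/mm
U = ½kδ² = 0.5 × 7.7546 × 33.6² = 4377.3 N·mm = 4.3773 J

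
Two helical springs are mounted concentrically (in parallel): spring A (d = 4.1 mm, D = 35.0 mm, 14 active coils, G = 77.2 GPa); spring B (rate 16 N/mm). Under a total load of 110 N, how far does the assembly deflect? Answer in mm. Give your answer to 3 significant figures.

5.35 mm

k_A = Gd⁴/(8D³N_a) = (77.2×10³)(4.1⁴)/(8·35.0³·14) = 4.5429 N/mm
Parallel: k_eq = 4.5429 + 16 = 20.543 N/mm
δ = F/k_eq = 110/20.543 = 5.3547 mm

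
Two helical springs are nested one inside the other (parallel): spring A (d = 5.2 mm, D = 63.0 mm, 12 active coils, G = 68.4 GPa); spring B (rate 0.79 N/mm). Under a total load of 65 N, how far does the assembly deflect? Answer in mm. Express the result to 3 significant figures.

22.6 mm

k_A = Gd⁴/(8D³N_a) = (68.4×10³)(5.2⁴)/(8·63.0³·12) = 2.0834 N/mm
Parallel: k_eq = 2.0834 + 0.79 = 2.8734 N/mm
δ = F/k_eq = 65/2.8734 = 22.621 mm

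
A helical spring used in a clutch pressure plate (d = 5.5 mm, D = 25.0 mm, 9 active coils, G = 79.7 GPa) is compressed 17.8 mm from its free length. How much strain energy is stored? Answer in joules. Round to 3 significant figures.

10.3 J

k = Gd⁴/(8D³N_a) = (79.7×10³)(5.5⁴)/(8·25.0³·9) = 64.827 N/mm
U = ½kδ² = 0.5 × 64.827 × 17.8² = 10270 N·mm = 10.27 J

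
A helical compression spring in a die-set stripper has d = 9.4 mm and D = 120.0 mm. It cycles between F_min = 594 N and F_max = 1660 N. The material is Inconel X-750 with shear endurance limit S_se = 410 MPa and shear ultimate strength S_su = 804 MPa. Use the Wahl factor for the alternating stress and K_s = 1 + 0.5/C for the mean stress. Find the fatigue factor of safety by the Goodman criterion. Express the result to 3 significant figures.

0.937

C = D/d = 120.0/9.4 = 12.7660; K_W = (4C−1)/(4C−4)+0.615/C = 1.1119; K_s = 1+0.5/C = 1.0392
F_a = (F_max−F_min)/2 = 533 N; F_m = (F_max+F_min)/2 = 1127 N
τ_a = K_W·8F_aD/(πd³) = 1.1119 × 196.09 = 218.04 MPa
τ_m = K_s·8F_mD/(πd³) = 1.0392 × 414.63 = 430.87 MPa
Goodman: 1/n_f = τ_a/S_se + τ_m/S_su = 218.04/410 + 430.87/804 = 0.53181 + 0.53591 = 1.0677
n_f = 1/1.0677 = 0.9366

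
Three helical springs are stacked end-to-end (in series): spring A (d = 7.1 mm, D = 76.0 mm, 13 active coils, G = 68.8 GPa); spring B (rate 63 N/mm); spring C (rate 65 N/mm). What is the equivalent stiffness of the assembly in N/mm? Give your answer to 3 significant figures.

3.42 N/mm

k_A = Gd⁴/(8D³N_a) = (68.8×10³)(7.1⁴)/(8·76.0³·13) = 3.8295 N/mm
Series: 1/k_eq = 1/3.8295 + 1/63 + 1/65 = 0.29238; k_eq = 3.4201 N/mm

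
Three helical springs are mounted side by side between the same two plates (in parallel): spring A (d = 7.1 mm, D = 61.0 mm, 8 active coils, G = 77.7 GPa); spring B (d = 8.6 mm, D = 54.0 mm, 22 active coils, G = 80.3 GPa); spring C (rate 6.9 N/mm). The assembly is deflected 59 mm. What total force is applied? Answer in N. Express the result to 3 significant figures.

2140 N

k_A = Gd⁴/(8D³N_a) = (77.7×10³)(7.1⁴)/(8·61.0³·8) = 13.592 N/mm
k_B = Gd⁴/(8D³N_a) = (80.3×10³)(8.6⁴)/(8·54.0³·22) = 15.849 N/mm
Parallel: k_eq = 13.592 + 15.849 + 6.9 = 36.342 N/mm
F = k_eq·δ = 36.342·59 = 2144.2 N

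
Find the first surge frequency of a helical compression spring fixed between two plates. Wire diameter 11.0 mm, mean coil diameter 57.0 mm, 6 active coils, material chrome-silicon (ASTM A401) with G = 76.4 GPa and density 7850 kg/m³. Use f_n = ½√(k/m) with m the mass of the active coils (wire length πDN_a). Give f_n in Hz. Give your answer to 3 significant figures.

198 Hz

k = Gd⁴/(8D³N_a) = (76.4×10³)(11.0⁴)/(8·57.0³·6) = 125.83 N/mm = 1.2583e+05 N/m
Wire length L = πDN_a = π·57.0·6 = 1074.4 mm
m = ρ·(πd²/4)·L = 7850 × 95.033×10⁻⁶ m² × 1.0744 m = 0.80153 kg
f_n = ½√(k/m) = 0.5·√(1.2583e+05/0.80153) = 0.5·√(1.5699e+05) = 198.11 Hz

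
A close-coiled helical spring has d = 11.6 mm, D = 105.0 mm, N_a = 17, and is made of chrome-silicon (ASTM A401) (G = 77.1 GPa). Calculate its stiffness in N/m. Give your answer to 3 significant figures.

8870 N/m

k = Gd⁴/(8D³N_a) = (77.1×10³ × 11.6⁴) / (8 × 105.0³ × 17)
  = 1.396e+09 / 1.57437e+08 = 8.8671 N/mm = 8867.1 N/m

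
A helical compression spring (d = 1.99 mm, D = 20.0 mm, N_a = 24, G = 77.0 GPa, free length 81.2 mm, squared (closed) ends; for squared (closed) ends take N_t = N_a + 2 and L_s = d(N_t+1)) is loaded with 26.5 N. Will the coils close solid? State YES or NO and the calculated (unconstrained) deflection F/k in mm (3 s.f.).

k = Gd⁴/(8D³N_a) = (77.0×10³)(1.99⁴)/(8·20.0³·24) = 0.78616 N/mm
N_t = 26; L_s = 1.99·27 = 53.73 mm; δ_solid = L₀ − L_s = 81.2 − 53.73 = 27.47 mm
δ = F/k = 26.5/0.78616 = 33.708 mm
δ ≥ δ_solid → spring goes solid

YES, δ = 33.7 mm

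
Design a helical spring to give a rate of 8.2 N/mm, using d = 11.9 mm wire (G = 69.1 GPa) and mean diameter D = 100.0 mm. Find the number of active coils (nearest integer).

N_a = Gd⁴/(8D³k) = (69.1×10³ × 11.9⁴)/(8 × 100.0³ × 8.2)
    = 1.38569e+09 / 6.56e+07 = 21.12 → 21 coils

21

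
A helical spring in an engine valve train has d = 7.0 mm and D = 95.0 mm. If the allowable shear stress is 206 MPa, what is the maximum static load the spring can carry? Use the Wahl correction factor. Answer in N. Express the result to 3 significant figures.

C = D/d = 95.0/7.0 = 13.5714
K_W = (4C−1)/(4C−4) + 0.615/C = 53.286/50.286 + 0.0453 = 1.1050
τ_max = K·8FD/(πd³) → F_max = τ_allow·πd³/(8DK)
F_max = 206·π·7.0³/(8·95.0·1.1050) = 2.2198e+05/839.78 = 264.33 N

264 N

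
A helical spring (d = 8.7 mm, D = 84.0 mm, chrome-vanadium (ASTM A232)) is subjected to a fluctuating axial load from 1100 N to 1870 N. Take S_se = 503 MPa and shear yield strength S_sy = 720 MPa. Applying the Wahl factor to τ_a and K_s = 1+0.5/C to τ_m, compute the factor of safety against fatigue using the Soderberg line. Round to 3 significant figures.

C = D/d = 84.0/8.7 = 9.6552; K_W = (4C−1)/(4C−4)+0.615/C = 1.1503; K_s = 1+0.5/C = 1.0518
F_a = (F_max−F_min)/2 = 385 N; F_m = (F_max+F_min)/2 = 1485 N
τ_a = K_W·8F_aD/(πd³) = 1.1503 × 125.06 = 143.86 MPa
τ_m = K_s·8F_mD/(πd³) = 1.0518 × 482.38 = 507.36 MPa
Soderberg: 1/n_f = τ_a/S_se + τ_m/S_sy = 143.86/503 + 507.36/720 = 0.28601 + 0.70467 = 0.99068
n_f = 1/0.99068 = 1.009

1.01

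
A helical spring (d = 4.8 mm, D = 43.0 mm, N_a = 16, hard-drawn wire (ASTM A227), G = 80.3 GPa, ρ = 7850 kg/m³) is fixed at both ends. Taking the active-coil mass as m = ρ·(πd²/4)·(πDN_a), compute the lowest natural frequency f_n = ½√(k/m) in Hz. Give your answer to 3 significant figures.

58.4 Hz

k = Gd⁴/(8D³N_a) = (80.3×10³)(4.8⁴)/(8·43.0³·16) = 4.1886 N/mm = 4188.6 N/m
Wire length L = πDN_a = π·43.0·16 = 2161.4 mm
m = ρ·(πd²/4)·L = 7850 × 18.096×10⁻⁶ m² × 2.1614 m = 0.30703 kg
f_n = ½√(k/m) = 0.5·√(4188.6/0.30703) = 0.5·√(13642) = 58.4 Hz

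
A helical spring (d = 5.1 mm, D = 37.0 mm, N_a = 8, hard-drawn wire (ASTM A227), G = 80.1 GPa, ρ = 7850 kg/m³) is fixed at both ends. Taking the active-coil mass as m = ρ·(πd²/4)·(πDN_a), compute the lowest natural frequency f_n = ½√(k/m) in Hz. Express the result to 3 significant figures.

k = Gd⁴/(8D³N_a) = (80.1×10³)(5.1⁴)/(8·37.0³·8) = 16.716 N/mm = 16716 N/m
Wire length L = πDN_a = π·37.0·8 = 929.91 mm
m = ρ·(πd²/4)·L = 7850 × 20.428×10⁻⁶ m² × 0.92991 m = 0.14912 kg
f_n = ½√(k/m) = 0.5·√(16716/0.14912) = 0.5·√(1.121e+05) = 167.4 Hz

167 Hz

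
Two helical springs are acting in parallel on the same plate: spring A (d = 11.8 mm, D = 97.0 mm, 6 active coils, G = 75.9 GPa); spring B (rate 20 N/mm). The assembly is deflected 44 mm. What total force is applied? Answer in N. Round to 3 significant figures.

2360 N

k_A = Gd⁴/(8D³N_a) = (75.9×10³)(11.8⁴)/(8·97.0³·6) = 33.59 N/mm
Parallel: k_eq = 33.59 + 20 = 53.59 N/mm
F = k_eq·δ = 53.59·44 = 2358 N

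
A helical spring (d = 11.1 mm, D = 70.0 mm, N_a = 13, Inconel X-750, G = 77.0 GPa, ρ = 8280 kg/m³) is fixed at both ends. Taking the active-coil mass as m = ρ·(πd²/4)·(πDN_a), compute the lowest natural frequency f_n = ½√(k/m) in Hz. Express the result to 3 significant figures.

59.8 Hz

k = Gd⁴/(8D³N_a) = (77.0×10³)(11.1⁴)/(8·70.0³·13) = 32.768 N/mm = 32768 N/m
Wire length L = πDN_a = π·70.0·13 = 2858.8 mm
m = ρ·(πd²/4)·L = 8280 × 96.769×10⁻⁶ m² × 2.8588 m = 2.2906 kg
f_n = ½√(k/m) = 0.5·√(32768/2.2906) = 0.5·√(14305) = 59.802 Hz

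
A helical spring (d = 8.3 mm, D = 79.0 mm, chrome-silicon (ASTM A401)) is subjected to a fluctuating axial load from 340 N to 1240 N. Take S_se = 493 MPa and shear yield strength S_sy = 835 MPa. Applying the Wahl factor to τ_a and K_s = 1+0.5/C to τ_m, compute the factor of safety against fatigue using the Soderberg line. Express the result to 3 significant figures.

C = D/d = 79.0/8.3 = 9.5181; K_W = (4C−1)/(4C−4)+0.615/C = 1.1527; K_s = 1+0.5/C = 1.0525
F_a = (F_max−F_min)/2 = 450 N; F_m = (F_max+F_min)/2 = 790 N
τ_a = K_W·8F_aD/(πd³) = 1.1527 × 158.32 = 182.49 MPa
τ_m = K_s·8F_mD/(πd³) = 1.0525 × 277.95 = 292.55 MPa
Soderberg: 1/n_f = τ_a/S_se + τ_m/S_sy = 182.49/493 + 292.55/835 = 0.37017 + 0.35036 = 0.72052
n_f = 1/0.72052 = 1.388

1.39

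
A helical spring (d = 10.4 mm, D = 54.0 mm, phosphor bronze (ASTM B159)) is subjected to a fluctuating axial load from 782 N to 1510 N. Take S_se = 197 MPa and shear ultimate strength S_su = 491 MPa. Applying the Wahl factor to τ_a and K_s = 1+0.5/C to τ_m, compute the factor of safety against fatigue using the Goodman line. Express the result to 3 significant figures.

1.65

C = D/d = 54.0/10.4 = 5.1923; K_W = (4C−1)/(4C−4)+0.615/C = 1.2973; K_s = 1+0.5/C = 1.0963
F_a = (F_max−F_min)/2 = 364 N; F_m = (F_max+F_min)/2 = 1146 N
τ_a = K_W·8F_aD/(πd³) = 1.2973 × 44.497 = 57.728 MPa
τ_m = K_s·8F_mD/(πd³) = 1.0963 × 140.09 = 153.58 MPa
Goodman: 1/n_f = τ_a/S_se + τ_m/S_su = 57.728/197 + 153.58/491 = 0.29304 + 0.31280 = 0.60584
n_f = 1/0.60584 = 1.651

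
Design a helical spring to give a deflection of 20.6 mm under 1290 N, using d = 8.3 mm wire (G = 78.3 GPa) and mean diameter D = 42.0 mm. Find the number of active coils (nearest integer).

10

Required rate k = F/δ = 1290/20.6 = 62.621 N/mm
N_a = Gd⁴/(8D³k) = (78.3×10³ × 8.3⁴)/(8 × 42.0³ × 62.621)
    = 3.71599e+08 / 3.71159e+07 = 10.01 → 10 coils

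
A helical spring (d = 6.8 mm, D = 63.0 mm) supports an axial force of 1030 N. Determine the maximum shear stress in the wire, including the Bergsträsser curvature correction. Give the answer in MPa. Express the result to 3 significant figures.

603 MPa

Spring index C = D/d = 63.0/6.8 = 9.2647
K_B = (4C+2)/(4C−3) = 39.059/34.059 = 1.1468
τ₀ = 8FD/(πd³) = 8·1030·63.0/(π·6.8³) = 519120/987.82 = 525.52 MPa
τ_max = K·τ₀ = 1.1468 × 525.52 = 602.67 MPa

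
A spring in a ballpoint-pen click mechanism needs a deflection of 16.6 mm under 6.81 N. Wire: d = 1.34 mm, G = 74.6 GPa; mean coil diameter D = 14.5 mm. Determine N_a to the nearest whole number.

Required rate k = F/δ = 6.81/16.6 = 0.41024 N/mm
N_a = Gd⁴/(8D³k) = (74.6×10³ × 1.34⁴)/(8 × 14.5³ × 0.41024)
    = 240524 / 10005.4 = 24.04 → 24 coils

24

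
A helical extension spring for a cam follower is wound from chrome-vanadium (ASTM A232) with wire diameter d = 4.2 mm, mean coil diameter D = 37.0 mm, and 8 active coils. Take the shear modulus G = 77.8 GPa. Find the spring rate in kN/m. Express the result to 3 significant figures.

k = Gd⁴/(8D³N_a) = (77.8×10³ × 4.2⁴) / (8 × 37.0³ × 8)
  = 2.4209e+07 / 3.24179e+06 = 7.4678 N/mm

7.47 kN/m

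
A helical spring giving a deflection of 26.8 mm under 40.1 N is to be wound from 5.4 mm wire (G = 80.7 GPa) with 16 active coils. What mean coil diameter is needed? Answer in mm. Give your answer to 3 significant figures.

71.0 mm

Required rate k = F/δ = 40.1/26.8 = 1.4963 N/mm
D = (Gd⁴/(8N_a·k))^(1/3) = (80.7×10³·5.4⁴/(8·16·1.4963))^(1/3)
  = (358285)^(1/3) = 71.0247 mm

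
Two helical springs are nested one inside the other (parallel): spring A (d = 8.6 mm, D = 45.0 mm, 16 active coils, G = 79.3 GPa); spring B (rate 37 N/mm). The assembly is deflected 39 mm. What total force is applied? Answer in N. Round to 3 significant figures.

2890 N

k_A = Gd⁴/(8D³N_a) = (79.3×10³)(8.6⁴)/(8·45.0³·16) = 37.189 N/mm
Parallel: k_eq = 37.189 + 37 = 74.189 N/mm
F = k_eq·δ = 74.189·39 = 2893.4 N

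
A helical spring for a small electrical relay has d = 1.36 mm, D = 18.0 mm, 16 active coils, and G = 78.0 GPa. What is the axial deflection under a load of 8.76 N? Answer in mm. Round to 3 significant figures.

24.5 mm

k = Gd⁴/(8D³N_a) = (78.0×10³)(1.36⁴)/(8·18.0³·16) = 0.35746 N/mm
δ = F/k = 8.76 / 0.35746 = 24.507 mm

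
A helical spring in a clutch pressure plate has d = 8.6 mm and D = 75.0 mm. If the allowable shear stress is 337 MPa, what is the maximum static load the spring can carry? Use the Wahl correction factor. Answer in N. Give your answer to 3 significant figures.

961 N

C = D/d = 75.0/8.6 = 8.7209
K_W = (4C−1)/(4C−4) + 0.615/C = 33.884/30.884 + 0.0705 = 1.1677
τ_max = K·8FD/(πd³) → F_max = τ_allow·πd³/(8DK)
F_max = 337·π·8.6³/(8·75.0·1.1677) = 6.734e+05/700.6 = 961.19 N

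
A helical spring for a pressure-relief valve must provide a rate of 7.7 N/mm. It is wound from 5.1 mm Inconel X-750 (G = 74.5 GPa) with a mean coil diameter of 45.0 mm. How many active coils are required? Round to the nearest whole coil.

N_a = Gd⁴/(8D³k) = (74.5×10³ × 5.1⁴)/(8 × 45.0³ × 7.7)
    = 5.04007e+07 / 5.6133e+06 = 8.979 → 9 coils

9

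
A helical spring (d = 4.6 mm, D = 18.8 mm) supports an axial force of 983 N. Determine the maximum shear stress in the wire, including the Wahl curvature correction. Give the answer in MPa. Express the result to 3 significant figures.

674 MPa

Spring index C = D/d = 18.8/4.6 = 4.0870
K_W = (4C−1)/(4C−4) + 0.615/C = 15.348/12.348 + 0.1505 = 1.3934
τ₀ = 8FD/(πd³) = 8·983·18.8/(π·4.6³) = 147843/305.79 = 483.48 MPa
τ_max = K·τ₀ = 1.3934 × 483.48 = 673.7 MPa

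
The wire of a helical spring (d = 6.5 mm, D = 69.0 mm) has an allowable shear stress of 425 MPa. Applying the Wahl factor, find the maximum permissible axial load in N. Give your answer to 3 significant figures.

C = D/d = 69.0/6.5 = 10.6154
K_W = (4C−1)/(4C−4) + 0.615/C = 41.462/38.462 + 0.0579 = 1.1359
τ_max = K·8FD/(πd³) → F_max = τ_allow·πd³/(8DK)
F_max = 425·π·6.5³/(8·69.0·1.1359) = 3.6667e+05/627.04 = 584.77 N

585 N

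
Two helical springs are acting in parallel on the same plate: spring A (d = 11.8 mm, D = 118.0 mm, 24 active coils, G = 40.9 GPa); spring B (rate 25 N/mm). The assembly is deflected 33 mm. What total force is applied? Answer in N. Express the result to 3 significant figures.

k_A = Gd⁴/(8D³N_a) = (40.9×10³)(11.8⁴)/(8·118.0³·24) = 2.5136 N/mm
Parallel: k_eq = 2.5136 + 25 = 27.514 N/mm
F = k_eq·δ = 27.514·33 = 907.95 N

908 N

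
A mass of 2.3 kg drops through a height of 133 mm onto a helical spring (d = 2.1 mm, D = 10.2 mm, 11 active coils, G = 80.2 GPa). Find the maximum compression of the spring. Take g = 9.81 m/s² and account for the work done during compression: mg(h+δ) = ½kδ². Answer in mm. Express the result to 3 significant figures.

20.4 mm

k = Gd⁴/(8D³N_a) = (80.2×10³)(2.1⁴)/(8·10.2³·11) = 16.702 N/mm
W = mg = 2.3 × 9.81 = 22.563 N
½kδ² − Wδ − Wh = 0 → δ = (W + √(W² + 2kWh))/k
δ = (22.563 + √(509.09 + 100241))/16.702 = (22.563 + 317.41)/16.702 = 20.355 mm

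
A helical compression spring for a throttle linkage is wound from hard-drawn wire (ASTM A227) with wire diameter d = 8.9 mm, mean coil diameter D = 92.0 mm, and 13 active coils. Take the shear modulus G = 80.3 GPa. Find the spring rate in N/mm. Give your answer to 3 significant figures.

6.22 N/mm

k = Gd⁴/(8D³N_a) = (80.3×10³ × 8.9⁴) / (8 × 92.0³ × 13)
  = 5.0382e+08 / 8.09836e+07 = 6.2213 N/mm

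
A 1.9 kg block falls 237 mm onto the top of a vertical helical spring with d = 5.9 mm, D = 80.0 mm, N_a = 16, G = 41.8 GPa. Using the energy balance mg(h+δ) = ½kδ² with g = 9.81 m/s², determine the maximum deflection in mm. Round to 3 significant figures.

k = Gd⁴/(8D³N_a) = (41.8×10³)(5.9⁴)/(8·80.0³·16) = 0.77287 N/mm
W = mg = 1.9 × 9.81 = 18.639 N
½kδ² − Wδ − Wh = 0 → δ = (W + √(W² + 2kWh))/k
δ = (18.639 + √(347.41 + 6828.19))/0.77287 = (18.639 + 84.709)/0.77287 = 133.72 mm

134 mm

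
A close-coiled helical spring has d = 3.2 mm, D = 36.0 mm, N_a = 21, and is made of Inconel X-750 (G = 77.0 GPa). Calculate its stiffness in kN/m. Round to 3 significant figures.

1.03 kN/m

k = Gd⁴/(8D³N_a) = (77.0×10³ × 3.2⁴) / (8 × 36.0³ × 21)
  = 8.07404e+06 / 7.83821e+06 = 1.0301 N/mm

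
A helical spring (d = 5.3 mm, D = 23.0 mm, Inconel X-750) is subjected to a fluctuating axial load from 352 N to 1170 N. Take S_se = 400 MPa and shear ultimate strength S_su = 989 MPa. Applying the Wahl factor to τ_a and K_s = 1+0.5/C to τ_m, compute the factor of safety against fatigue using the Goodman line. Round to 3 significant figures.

1.13

C = D/d = 23.0/5.3 = 4.3396; K_W = (4C−1)/(4C−4)+0.615/C = 1.3663; K_s = 1+0.5/C = 1.1152
F_a = (F_max−F_min)/2 = 409 N; F_m = (F_max+F_min)/2 = 761 N
τ_a = K_W·8F_aD/(πd³) = 1.3663 × 160.9 = 219.84 MPa
τ_m = K_s·8F_mD/(πd³) = 1.1152 × 299.38 = 333.88 MPa
Goodman: 1/n_f = τ_a/S_se + τ_m/S_su = 219.84/400 + 333.88/989 = 0.54960 + 0.33759 = 0.88719
n_f = 1/0.88719 = 1.127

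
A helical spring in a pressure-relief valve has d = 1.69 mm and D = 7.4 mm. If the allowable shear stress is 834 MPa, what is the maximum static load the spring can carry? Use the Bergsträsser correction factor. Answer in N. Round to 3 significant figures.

C = D/d = 7.4/1.69 = 4.3787
K_B = (4C+2)/(4C−3) = 19.515/14.515 = 1.3445
τ_max = K·8FD/(πd³) → F_max = τ_allow·πd³/(8DK)
F_max = 834·π·1.69³/(8·7.4·1.3445) = 12647/79.593 = 158.89 N

159 N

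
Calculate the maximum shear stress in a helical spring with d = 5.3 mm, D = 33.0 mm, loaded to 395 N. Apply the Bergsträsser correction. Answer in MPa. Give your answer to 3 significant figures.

Spring index C = D/d = 33.0/5.3 = 6.2264
K_B = (4C+2)/(4C−3) = 26.906/21.906 = 1.2283
τ₀ = 8FD/(πd³) = 8·395·33.0/(π·5.3³) = 104280/467.71 = 222.96 MPa
τ_max = K·τ₀ = 1.2283 × 222.96 = 273.85 MPa

274 MPa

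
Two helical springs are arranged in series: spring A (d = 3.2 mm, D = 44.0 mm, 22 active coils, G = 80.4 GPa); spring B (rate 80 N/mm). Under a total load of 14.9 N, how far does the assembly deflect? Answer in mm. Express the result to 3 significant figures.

k_A = Gd⁴/(8D³N_a) = (80.4×10³)(3.2⁴)/(8·44.0³·22) = 0.56232 N/mm
Series: 1/k_eq = 1/0.56232 + 1/80 = 1.7908; k_eq = 0.5584 N/mm
δ = F/k_eq = 14.9/0.5584 = 26.684 mm

26.7 mm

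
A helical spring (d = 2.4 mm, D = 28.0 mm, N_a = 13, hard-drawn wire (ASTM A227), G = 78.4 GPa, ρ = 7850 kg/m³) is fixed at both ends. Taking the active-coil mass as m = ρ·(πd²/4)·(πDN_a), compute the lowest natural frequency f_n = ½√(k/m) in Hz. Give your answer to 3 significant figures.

k = Gd⁴/(8D³N_a) = (78.4×10³)(2.4⁴)/(8·28.0³·13) = 1.1393 N/mm = 1139.3 N/m
Wire length L = πDN_a = π·28.0·13 = 1143.5 mm
m = ρ·(πd²/4)·L = 7850 × 4.5239×10⁻⁶ m² × 1.1435 m = 0.04061 kg
f_n = ½√(k/m) = 0.5·√(1139.3/0.04061) = 0.5·√(28056) = 83.749 Hz

83.7 Hz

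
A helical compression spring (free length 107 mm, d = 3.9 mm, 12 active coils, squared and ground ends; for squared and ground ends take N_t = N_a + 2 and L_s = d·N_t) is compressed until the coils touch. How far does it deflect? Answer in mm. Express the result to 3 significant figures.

N_t = 14; L_s = 3.9·14 = 54.6 mm
δ_solid = L₀ − L_s = 107 − 54.6 = 52.4 mm

52.4 mm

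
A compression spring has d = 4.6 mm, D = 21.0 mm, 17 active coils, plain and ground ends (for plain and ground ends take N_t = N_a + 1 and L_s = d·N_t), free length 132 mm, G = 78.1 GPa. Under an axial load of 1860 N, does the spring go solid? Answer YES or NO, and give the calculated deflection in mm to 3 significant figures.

YES, δ = 67.0 mm

k = Gd⁴/(8D³N_a) = (78.1×10³)(4.6⁴)/(8·21.0³·17) = 27.764 N/mm
N_t = 18; L_s = 4.6·18 = 82.8 mm; δ_solid = L₀ − L_s = 132 − 82.8 = 49.2 mm
δ = F/k = 1860/27.764 = 66.993 mm
δ ≥ δ_solid → spring goes solid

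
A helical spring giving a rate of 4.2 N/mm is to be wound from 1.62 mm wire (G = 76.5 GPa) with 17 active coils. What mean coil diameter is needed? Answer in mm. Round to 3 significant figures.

D = (Gd⁴/(8N_a·k))^(1/3) = (76.5×10³·1.62⁴/(8·17·4.2))^(1/3)
  = (922.43)^(1/3) = 9.7344 mm

9.73 mm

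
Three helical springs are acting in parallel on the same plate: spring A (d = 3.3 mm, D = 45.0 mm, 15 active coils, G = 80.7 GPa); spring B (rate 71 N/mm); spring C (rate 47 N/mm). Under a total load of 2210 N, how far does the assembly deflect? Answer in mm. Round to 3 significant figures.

18.6 mm

k_A = Gd⁴/(8D³N_a) = (80.7×10³)(3.3⁴)/(8·45.0³·15) = 0.87521 N/mm
Parallel: k_eq = 0.87521 + 71 + 47 = 118.88 N/mm
δ = F/k_eq = 2210/118.88 = 18.591 mm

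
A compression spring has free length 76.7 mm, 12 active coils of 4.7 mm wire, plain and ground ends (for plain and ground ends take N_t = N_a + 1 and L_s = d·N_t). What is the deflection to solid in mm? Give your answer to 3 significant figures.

N_t = 13; L_s = 4.7·13 = 61.1 mm
δ_solid = L₀ − L_s = 76.7 − 61.1 = 15.6 mm

15.6 mm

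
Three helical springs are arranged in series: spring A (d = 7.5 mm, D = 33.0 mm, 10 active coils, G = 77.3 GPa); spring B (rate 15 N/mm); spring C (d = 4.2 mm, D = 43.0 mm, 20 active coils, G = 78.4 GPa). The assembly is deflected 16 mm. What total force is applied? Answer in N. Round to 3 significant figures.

k_A = Gd⁴/(8D³N_a) = (77.3×10³)(7.5⁴)/(8·33.0³·10) = 85.073 N/mm
k_C = Gd⁴/(8D³N_a) = (78.4×10³)(4.2⁴)/(8·43.0³·20) = 1.9177 N/mm
Series: 1/k_eq = 1/85.073 + 1/15 + 1/1.9177 = 0.59987; k_eq = 1.667 N/mm
F = k_eq·δ = 1.667·16 = 26.672 N

26.7 N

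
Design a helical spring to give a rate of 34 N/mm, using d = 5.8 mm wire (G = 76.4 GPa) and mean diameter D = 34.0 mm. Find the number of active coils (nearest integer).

N_a = Gd⁴/(8D³k) = (76.4×10³ × 5.8⁴)/(8 × 34.0³ × 34)
    = 8.6458e+07 / 1.06907e+07 = 8.087 → 8 coils

8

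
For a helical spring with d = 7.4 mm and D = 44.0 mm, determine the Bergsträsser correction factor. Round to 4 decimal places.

C = D/d = 44.0/7.4 = 5.9459
K_B = (4C+2)/(4C−3) = 25.784/20.784 = 1.2406

1.2406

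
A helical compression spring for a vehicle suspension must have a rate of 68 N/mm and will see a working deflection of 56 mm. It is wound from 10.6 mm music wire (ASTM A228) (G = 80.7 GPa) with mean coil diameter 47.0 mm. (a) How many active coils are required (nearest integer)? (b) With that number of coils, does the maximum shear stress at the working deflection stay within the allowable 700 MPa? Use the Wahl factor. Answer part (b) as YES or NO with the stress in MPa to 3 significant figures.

N_a = Gd⁴/(8D³k) = (80.7×10³)(10.6⁴)/(8·47.0³·68) = 18.04 → N_a = 18
Actual rate k = Gd⁴/(8D³·18) = 68.146 N/mm
Working load F = kδ = 68.146·56 = 3816.2 N
C = 47.0/10.6 = 4.4340; K_W = (4C−1)/(4C−4)+0.615/C = 1.3571
τ_max = K_W·8FD/(πd³) = 1.3571·383.49 = 520.43 MPa
τ_max ≤ 700 MPa → acceptable

(a) 18 coils; (b) YES, τ_max = 520 MPa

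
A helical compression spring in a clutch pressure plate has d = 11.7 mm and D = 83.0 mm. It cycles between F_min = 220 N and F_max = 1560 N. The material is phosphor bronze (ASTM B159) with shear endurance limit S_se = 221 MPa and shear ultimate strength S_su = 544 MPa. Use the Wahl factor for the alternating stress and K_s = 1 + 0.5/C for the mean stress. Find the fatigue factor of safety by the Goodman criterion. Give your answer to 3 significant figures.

1.40

C = D/d = 83.0/11.7 = 7.0940; K_W = (4C−1)/(4C−4)+0.615/C = 1.2098; K_s = 1+0.5/C = 1.0705
F_a = (F_max−F_min)/2 = 670 N; F_m = (F_max+F_min)/2 = 890 N
τ_a = K_W·8F_aD/(πd³) = 1.2098 × 88.417 = 106.96 MPa
τ_m = K_s·8F_mD/(πd³) = 1.0705 × 117.45 = 125.73 MPa
Goodman: 1/n_f = τ_a/S_se + τ_m/S_su = 106.96/221 + 125.73/544 = 0.48400 + 0.23112 = 0.71511
n_f = 1/0.71511 = 1.398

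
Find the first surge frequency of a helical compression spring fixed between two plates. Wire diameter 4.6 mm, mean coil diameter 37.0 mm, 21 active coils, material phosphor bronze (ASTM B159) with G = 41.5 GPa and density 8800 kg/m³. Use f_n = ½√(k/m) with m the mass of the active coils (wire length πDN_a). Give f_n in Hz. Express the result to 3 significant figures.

39.1 Hz

k = Gd⁴/(8D³N_a) = (41.5×10³)(4.6⁴)/(8·37.0³·21) = 2.1836 N/mm = 2183.6 N/m
Wire length L = πDN_a = π·37.0·21 = 2441 mm
m = ρ·(πd²/4)·L = 8800 × 16.619×10⁻⁶ m² × 2.441 m = 0.35699 kg
f_n = ½√(k/m) = 0.5·√(2183.6/0.35699) = 0.5·√(6116.5) = 39.104 Hz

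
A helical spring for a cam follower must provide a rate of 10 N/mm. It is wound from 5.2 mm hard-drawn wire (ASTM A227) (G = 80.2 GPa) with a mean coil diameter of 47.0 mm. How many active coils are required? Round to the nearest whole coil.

7

N_a = Gd⁴/(8D³k) = (80.2×10³ × 5.2⁴)/(8 × 47.0³ × 10)
    = 5.86392e+07 / 8.30584e+06 = 7.06 → 7 coils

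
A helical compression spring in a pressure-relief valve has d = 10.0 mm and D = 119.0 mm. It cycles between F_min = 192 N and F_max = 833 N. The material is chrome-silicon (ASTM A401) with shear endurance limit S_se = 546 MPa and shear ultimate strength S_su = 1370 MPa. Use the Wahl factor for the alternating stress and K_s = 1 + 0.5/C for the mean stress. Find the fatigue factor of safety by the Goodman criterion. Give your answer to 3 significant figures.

C = D/d = 119.0/10.0 = 11.9000; K_W = (4C−1)/(4C−4)+0.615/C = 1.1205; K_s = 1+0.5/C = 1.0420
F_a = (F_max−F_min)/2 = 320.5 N; F_m = (F_max+F_min)/2 = 512.5 N
τ_a = K_W·8F_aD/(πd³) = 1.1205 × 97.121 = 108.82 MPa
τ_m = K_s·8F_mD/(πd³) = 1.0420 × 155.3 = 161.83 MPa
Goodman: 1/n_f = τ_a/S_se + τ_m/S_su = 108.82/546 + 161.83/1370 = 0.19931 + 0.11812 = 0.31743
n_f = 1/0.31743 = 3.15

3.15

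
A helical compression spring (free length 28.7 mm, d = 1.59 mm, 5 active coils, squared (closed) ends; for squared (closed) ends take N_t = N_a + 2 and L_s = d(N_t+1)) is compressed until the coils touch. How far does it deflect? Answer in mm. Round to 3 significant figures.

N_t = 7; L_s = 1.59·8 = 12.72 mm
δ_solid = L₀ − L_s = 28.7 − 12.72 = 15.98 mm

16.0 mm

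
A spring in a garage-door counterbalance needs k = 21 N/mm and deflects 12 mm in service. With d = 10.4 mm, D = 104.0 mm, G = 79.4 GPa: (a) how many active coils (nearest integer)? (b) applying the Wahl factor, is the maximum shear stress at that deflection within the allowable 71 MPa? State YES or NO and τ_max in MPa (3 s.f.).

(a) 5 coils; (b) YES, τ_max = 66.8 MPa

N_a = Gd⁴/(8D³k) = (79.4×10³)(10.4⁴)/(8·104.0³·21) = 4.915 → N_a = 5
Actual rate k = Gd⁴/(8D³·5) = 20.644 N/mm
Working load F = kδ = 20.644·12 = 247.73 N
C = 104.0/10.4 = 10.0000; K_W = (4C−1)/(4C−4)+0.615/C = 1.1448
τ_max = K_W·8FD/(πd³) = 1.1448·58.324 = 66.771 MPa
τ_max ≤ 71 MPa → acceptable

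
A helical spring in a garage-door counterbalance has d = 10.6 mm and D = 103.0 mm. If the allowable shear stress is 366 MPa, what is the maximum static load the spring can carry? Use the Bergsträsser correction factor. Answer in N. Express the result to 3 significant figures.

C = D/d = 103.0/10.6 = 9.7170
K_B = (4C+2)/(4C−3) = 40.868/35.868 = 1.1394
τ_max = K·8FD/(πd³) → F_max = τ_allow·πd³/(8DK)
F_max = 366·π·10.6³/(8·103.0·1.1394) = 1.3695e+06/938.87 = 1458.6 N

1460 N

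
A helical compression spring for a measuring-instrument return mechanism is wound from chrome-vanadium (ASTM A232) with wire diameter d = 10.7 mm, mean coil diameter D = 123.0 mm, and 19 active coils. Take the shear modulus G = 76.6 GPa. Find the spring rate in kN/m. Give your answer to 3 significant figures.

k = Gd⁴/(8D³N_a) = (76.6×10³ × 10.7⁴) / (8 × 123.0³ × 19)
  = 1.00407e+09 / 2.82852e+08 = 3.5498 N/mm

3.55 kN/m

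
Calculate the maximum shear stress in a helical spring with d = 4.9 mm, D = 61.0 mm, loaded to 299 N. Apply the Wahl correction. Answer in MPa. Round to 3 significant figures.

440 MPa

Spring index C = D/d = 61.0/4.9 = 12.4490
K_W = (4C−1)/(4C−4) + 0.615/C = 48.796/45.796 + 0.0494 = 1.1149
τ₀ = 8FD/(πd³) = 8·299·61.0/(π·4.9³) = 145912/369.61 = 394.78 MPa
τ_max = K·τ₀ = 1.1149 × 394.78 = 440.14 MPa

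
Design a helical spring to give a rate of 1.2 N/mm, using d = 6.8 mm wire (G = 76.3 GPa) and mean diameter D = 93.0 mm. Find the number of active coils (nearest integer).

N_a = Gd⁴/(8D³k) = (76.3×10³ × 6.8⁴)/(8 × 93.0³ × 1.2)
    = 1.6314e+08 / 7.72183e+06 = 21.13 → 21 coils

21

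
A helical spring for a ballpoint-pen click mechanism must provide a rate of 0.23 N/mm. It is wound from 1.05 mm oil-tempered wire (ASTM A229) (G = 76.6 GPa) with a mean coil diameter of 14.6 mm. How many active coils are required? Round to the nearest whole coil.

16

N_a = Gd⁴/(8D³k) = (76.6×10³ × 1.05⁴)/(8 × 14.6³ × 0.23)
    = 93107.8 / 5726.33 = 16.26 → 16 coils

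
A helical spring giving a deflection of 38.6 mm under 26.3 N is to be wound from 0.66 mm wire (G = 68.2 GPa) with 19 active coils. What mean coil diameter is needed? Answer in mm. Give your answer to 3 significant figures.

5.00 mm

Required rate k = F/δ = 26.3/38.6 = 0.68135 N/mm
D = (Gd⁴/(8N_a·k))^(1/3) = (68.2×10³·0.66⁴/(8·19·0.68135))^(1/3)
  = (124.953)^(1/3) = 4.9994 mm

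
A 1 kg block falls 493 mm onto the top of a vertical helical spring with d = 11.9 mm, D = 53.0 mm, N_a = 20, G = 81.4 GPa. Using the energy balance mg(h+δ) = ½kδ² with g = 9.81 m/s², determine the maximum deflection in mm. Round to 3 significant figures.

12.0 mm

k = Gd⁴/(8D³N_a) = (81.4×10³)(11.9⁴)/(8·53.0³·20) = 68.527 N/mm
W = mg = 1 × 9.81 = 9.81 N
½kδ² − Wδ − Wh = 0 → δ = (W + √(W² + 2kWh))/k
δ = (9.81 + √(96.236 + 662843))/68.527 = (9.81 + 814.21)/68.527 = 12.025 mm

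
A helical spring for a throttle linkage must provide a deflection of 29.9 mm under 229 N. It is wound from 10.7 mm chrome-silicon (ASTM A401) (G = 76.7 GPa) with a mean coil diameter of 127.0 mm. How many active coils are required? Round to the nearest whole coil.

Required rate k = F/δ = 229/29.9 = 7.6589 N/mm
N_a = Gd⁴/(8D³k) = (76.7×10³ × 10.7⁴)/(8 × 127.0³ × 7.6589)
    = 1.00538e+09 / 1.25506e+08 = 8.011 → 8 coils

8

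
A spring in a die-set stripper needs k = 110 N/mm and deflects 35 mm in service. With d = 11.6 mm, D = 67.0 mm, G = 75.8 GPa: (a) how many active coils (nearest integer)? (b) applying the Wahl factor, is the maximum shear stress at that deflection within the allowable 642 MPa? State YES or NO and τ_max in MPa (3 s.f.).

(a) 5 coils; (b) YES, τ_max = 551 MPa

N_a = Gd⁴/(8D³k) = (75.8×10³)(11.6⁴)/(8·67.0³·110) = 5.186 → N_a = 5
Actual rate k = Gd⁴/(8D³·5) = 114.08 N/mm
Working load F = kδ = 114.08·35 = 3992.9 N
C = 67.0/11.6 = 5.7759; K_W = (4C−1)/(4C−4)+0.615/C = 1.2635
τ_max = K_W·8FD/(πd³) = 1.2635·436.44 = 551.45 MPa
τ_max ≤ 642 MPa → acceptable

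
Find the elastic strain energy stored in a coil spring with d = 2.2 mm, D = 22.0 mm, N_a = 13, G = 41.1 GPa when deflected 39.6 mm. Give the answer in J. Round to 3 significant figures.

0.682 J

k = Gd⁴/(8D³N_a) = (41.1×10³)(2.2⁴)/(8·22.0³·13) = 0.86942 N/mm
U = ½kδ² = 0.5 × 0.86942 × 39.6² = 681.7 N·mm = 0.6817 J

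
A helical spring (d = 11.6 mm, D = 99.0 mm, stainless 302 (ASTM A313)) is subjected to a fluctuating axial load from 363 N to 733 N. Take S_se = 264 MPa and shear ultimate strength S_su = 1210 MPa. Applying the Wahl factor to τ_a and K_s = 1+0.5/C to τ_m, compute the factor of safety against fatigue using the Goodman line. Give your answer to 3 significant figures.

C = D/d = 99.0/11.6 = 8.5345; K_W = (4C−1)/(4C−4)+0.615/C = 1.1716; K_s = 1+0.5/C = 1.0586
F_a = (F_max−F_min)/2 = 185 N; F_m = (F_max+F_min)/2 = 548 N
τ_a = K_W·8F_aD/(πd³) = 1.1716 × 29.879 = 35.007 MPa
τ_m = K_s·8F_mD/(πd³) = 1.0586 × 88.508 = 93.693 MPa
Goodman: 1/n_f = τ_a/S_se + τ_m/S_su = 35.007/264 + 93.693/1210 = 0.13260 + 0.07743 = 0.21003
n_f = 1/0.21003 = 4.761

4.76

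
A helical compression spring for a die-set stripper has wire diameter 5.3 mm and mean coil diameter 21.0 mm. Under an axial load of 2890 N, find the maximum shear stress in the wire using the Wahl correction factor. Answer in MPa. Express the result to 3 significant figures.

Spring index C = D/d = 21.0/5.3 = 3.9623
K_W = (4C−1)/(4C−4) + 0.615/C = 14.849/11.849 + 0.1552 = 1.4084
τ₀ = 8FD/(πd³) = 8·2890·21.0/(π·5.3³) = 485520/467.71 = 1038.1 MPa
τ_max = K·τ₀ = 1.4084 × 1038.1 = 1462 MPa

1460 MPa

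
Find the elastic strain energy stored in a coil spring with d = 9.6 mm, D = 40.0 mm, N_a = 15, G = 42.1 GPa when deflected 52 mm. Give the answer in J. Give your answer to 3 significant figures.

62.9 J

k = Gd⁴/(8D³N_a) = (42.1×10³)(9.6⁴)/(8·40.0³·15) = 46.559 N/mm
U = ½kδ² = 0.5 × 46.559 × 52² = 62948 N·mm = 62.948 J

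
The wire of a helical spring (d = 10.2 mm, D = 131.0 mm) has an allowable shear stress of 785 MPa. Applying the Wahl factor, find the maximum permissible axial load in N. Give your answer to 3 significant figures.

C = D/d = 131.0/10.2 = 12.8431
K_W = (4C−1)/(4C−4) + 0.615/C = 50.373/47.373 + 0.0479 = 1.1112
τ_max = K·8FD/(πd³) → F_max = τ_allow·πd³/(8DK)
F_max = 785·π·10.2³/(8·131.0·1.1112) = 2.6171e+06/1164.6 = 2247.3 N

2250 N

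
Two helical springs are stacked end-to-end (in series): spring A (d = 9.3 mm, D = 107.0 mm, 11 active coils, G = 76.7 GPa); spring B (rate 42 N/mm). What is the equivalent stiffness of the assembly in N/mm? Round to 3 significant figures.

k_A = Gd⁴/(8D³N_a) = (76.7×10³)(9.3⁴)/(8·107.0³·11) = 5.3222 N/mm
Series: 1/k_eq = 1/5.3222 + 1/42 = 0.2117; k_eq = 4.7236 N/mm

4.72 N/mm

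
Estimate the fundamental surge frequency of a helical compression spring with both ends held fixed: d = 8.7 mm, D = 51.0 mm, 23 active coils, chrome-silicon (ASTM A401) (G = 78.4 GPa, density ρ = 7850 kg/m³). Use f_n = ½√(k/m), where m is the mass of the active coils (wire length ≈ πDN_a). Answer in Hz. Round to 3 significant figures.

k = Gd⁴/(8D³N_a) = (78.4×10³)(8.7⁴)/(8·51.0³·23) = 18.402 N/mm = 18402 N/m
Wire length L = πDN_a = π·51.0·23 = 3685.1 mm
m = ρ·(πd²/4)·L = 7850 × 59.447×10⁻⁶ m² × 3.6851 m = 1.7197 kg
f_n = ½√(k/m) = 0.5·√(18402/1.7197) = 0.5·√(10701) = 51.722 Hz

51.7 Hz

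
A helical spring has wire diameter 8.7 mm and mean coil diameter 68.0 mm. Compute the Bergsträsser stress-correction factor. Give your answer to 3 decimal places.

1.177

C = D/d = 68.0/8.7 = 7.8161
K_B = (4C+2)/(4C−3) = 33.264/28.264 = 1.1769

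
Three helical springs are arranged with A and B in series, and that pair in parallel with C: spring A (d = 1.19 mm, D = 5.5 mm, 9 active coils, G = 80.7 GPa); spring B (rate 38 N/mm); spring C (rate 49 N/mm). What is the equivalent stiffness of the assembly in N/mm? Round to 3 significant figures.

59.0 N/mm

k_A = Gd⁴/(8D³N_a) = (80.7×10³)(1.19⁴)/(8·5.5³·9) = 13.51 N/mm
Springs A,B series: k_AB = 1/(1/13.51+1/38) = 9.9664 N/mm; parallel with C: k_eq = 9.9664+49 = 58.966 N/mm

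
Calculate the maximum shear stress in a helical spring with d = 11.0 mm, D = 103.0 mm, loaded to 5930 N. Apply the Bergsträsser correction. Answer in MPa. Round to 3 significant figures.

Spring index C = D/d = 103.0/11.0 = 9.3636
K_B = (4C+2)/(4C−3) = 39.455/34.455 = 1.1451
τ₀ = 8FD/(πd³) = 8·5930·103.0/(π·11.0³) = 4.88632e+06/4181.5 = 1168.6 MPa
τ_max = K·τ₀ = 1.1451 × 1168.6 = 1338.1 MPa

1340 MPa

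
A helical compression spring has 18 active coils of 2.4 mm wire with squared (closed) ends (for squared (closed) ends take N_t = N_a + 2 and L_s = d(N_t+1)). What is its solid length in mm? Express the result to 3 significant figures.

50.4 mm

squared (closed) ends: N_t = N_a + 2 = 18 + 2 = 20
L_s = d·(N_t+1) = 2.4 × 21 = 50.4 mm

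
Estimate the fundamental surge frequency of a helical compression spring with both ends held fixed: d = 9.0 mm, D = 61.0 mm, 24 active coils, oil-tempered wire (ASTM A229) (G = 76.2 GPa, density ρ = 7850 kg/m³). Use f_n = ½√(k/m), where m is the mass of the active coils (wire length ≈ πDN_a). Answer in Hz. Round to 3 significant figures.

k = Gd⁴/(8D³N_a) = (76.2×10³)(9.0⁴)/(8·61.0³·24) = 11.472 N/mm = 11472 N/m
Wire length L = πDN_a = π·61.0·24 = 4599.3 mm
m = ρ·(πd²/4)·L = 7850 × 63.617×10⁻⁶ m² × 4.5993 m = 2.2969 kg
f_n = ½√(k/m) = 0.5·√(11472/2.2969) = 0.5·√(4994.6) = 35.336 Hz

35.3 Hz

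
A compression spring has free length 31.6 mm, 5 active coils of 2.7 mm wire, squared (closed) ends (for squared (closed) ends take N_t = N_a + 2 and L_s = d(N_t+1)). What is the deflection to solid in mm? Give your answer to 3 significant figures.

10.0 mm

N_t = 7; L_s = 2.7·8 = 21.6 mm
δ_solid = L₀ − L_s = 31.6 − 21.6 = 10 mm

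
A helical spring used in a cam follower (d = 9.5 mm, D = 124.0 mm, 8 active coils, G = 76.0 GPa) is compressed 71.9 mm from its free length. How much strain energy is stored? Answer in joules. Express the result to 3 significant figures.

13.1 J

k = Gd⁴/(8D³N_a) = (76.0×10³)(9.5⁴)/(8·124.0³·8) = 5.073 N/mm
U = ½kδ² = 0.5 × 5.073 × 71.9² = 13113 N·mm = 13.113 J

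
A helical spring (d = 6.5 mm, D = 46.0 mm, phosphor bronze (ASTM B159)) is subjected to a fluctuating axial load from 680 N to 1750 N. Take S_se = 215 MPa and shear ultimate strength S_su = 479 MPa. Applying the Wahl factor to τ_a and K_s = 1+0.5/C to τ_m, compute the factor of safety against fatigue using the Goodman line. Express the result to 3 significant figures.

0.409

C = D/d = 46.0/6.5 = 7.0769; K_W = (4C−1)/(4C−4)+0.615/C = 1.2103; K_s = 1+0.5/C = 1.0707
F_a = (F_max−F_min)/2 = 535 N; F_m = (F_max+F_min)/2 = 1215 N
τ_a = K_W·8F_aD/(πd³) = 1.2103 × 228.2 = 276.19 MPa
τ_m = K_s·8F_mD/(πd³) = 1.0707 × 518.24 = 554.86 MPa
Goodman: 1/n_f = τ_a/S_se + τ_m/S_su = 276.19/215 + 554.86/479 = 1.28462 + 1.15837 = 2.443
n_f = 1/2.443 = 0.4093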